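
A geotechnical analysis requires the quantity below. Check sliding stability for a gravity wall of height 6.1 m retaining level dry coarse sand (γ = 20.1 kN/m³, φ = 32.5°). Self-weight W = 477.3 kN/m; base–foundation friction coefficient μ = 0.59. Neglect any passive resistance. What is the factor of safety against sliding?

2.50

K_a = tan²(45° − 32.5°/2) = 0.3010.
P_a = ½K_aγH² = 0.5×0.3010×20.1×6.1² = 112.6 kN/m, acting at H/3 = 2.033 m above the base.
FS_sliding = μW / P_a = 0.59×477.3 / 112.6 = 2.502.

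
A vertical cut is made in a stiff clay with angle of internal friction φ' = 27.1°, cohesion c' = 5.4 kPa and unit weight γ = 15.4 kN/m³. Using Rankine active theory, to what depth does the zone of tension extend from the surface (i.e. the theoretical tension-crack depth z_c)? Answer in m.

K_a = tan²(45° − 27.1°/2) = 0.3741; √K_a = 0.6116.
The active pressure is zero where K_a γ z = 2c√K_a, so z_c = 2c/(γ√K_a) = 2×5.4/(15.4×0.6116) = 1.147 m.

1.15 m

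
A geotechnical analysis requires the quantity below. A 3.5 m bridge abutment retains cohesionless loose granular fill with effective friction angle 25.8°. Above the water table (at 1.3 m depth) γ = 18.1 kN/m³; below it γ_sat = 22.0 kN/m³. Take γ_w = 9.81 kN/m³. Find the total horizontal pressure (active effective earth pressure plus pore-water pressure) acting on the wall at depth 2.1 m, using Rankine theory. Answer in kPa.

K_a = (1 − sin φ)/(1 + sin φ) = 0.3935.
γ' = 22.0 − 9.81 = 12.19 kN/m³.
Effective vertical stress at 2.1 m: σ'_v = 18.1×1.3 + 12.19×0.800 = 33.28 kPa.
σ'_h = K_a σ'_v = 0.3935 × 33.28 = 13.10 kPa; u = γ_w × 0.800 = 7.848 kPa.
Total σ_h = 13.10 + 7.848 = 20.94 kPa.

20.9 kPa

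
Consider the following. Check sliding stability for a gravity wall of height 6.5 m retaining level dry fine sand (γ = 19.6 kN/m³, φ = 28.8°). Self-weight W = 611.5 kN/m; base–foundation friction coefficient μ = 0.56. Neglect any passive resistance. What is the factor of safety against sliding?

2.36

K_a = tan²(45° − 28.8°/2) = 0.3498.
P_a = ½K_aγH² = 0.5×0.3498×19.6×6.5² = 144.8 kN/m, acting at H/3 = 2.167 m above the base.
FS_sliding = μW / P_a = 0.56×611.5 / 144.8 = 2.365.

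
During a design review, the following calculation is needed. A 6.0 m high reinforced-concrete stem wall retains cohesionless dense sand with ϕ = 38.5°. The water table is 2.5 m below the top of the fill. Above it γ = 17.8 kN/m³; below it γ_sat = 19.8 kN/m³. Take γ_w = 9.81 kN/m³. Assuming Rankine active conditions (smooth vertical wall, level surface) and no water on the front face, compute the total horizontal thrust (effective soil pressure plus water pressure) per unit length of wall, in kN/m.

K_a = tan²(45° − φ/2) = 0.2327.
γ' = 19.8 − 9.81 = 9.990 kN/m³. Depth below WT = 3.5 m.
σ'_h at WT = K_a γ d_w = 10.35 kPa; at base = 10.35 + K_a γ' × 3.5 = 18.49 kPa.
P₁ (0–2.5 m) = ½×10.35×2.5 = 12.94. P₂ (2.5–6.0 m) = ½(10.35+18.49)×3.5 = 50.47.
P_w = ½ γ_w h₂² = 0.5×9.81×3.5² = 60.09. Total = 12.94+50.47+60.09 = 123.5 kN/m.

123 kN/m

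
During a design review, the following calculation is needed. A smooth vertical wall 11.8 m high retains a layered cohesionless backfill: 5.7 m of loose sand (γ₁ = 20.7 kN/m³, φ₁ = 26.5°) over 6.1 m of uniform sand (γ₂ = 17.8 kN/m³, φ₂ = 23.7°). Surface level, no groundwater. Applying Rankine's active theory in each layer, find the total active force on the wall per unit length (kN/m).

577 kN/m

K_a1 = tan²(45°−26.5°/2) = 0.3829; K_a2 = tan²(45°−23.7°/2) = 0.4266.
Layer 1: σ at base = K_a1 γ₁ h₁ = 45.18 kPa; P₁ = ½×45.18×5.7 = 128.8.
Layer 2: σ_v at top = γ₁h₁ = 118.0; σ_h top = K_a2×118.0 = 50.33; σ_h base = K_a2×(118.0+17.8×6.1) = 96.65.
P₂ = ½(50.33+96.65)×6.1 = 448.3. Total P_a = 128.8+448.3 = 577.1 kN/m.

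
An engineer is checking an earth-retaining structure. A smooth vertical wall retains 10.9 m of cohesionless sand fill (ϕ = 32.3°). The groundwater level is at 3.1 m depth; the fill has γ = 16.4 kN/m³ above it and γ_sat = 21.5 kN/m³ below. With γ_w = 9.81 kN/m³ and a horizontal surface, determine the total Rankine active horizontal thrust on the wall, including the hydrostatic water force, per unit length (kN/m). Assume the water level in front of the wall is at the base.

K_a = tan²(45° − φ/2) = 0.3035.
γ' = 21.5 − 9.81 = 11.69 kN/m³. Depth below WT = 7.8 m.
σ'_h at WT = K_a γ d_w = 15.43 kPa; at base = 15.43 + K_a γ' × 7.8 = 43.10 kPa.
P₁ (0–3.1 m) = ½×15.43×3.1 = 23.91. P₂ (3.1–10.9 m) = ½(15.43+43.10)×7.8 = 228.3.
P_w = ½ γ_w h₂² = 0.5×9.81×7.8² = 298.4. Total = 23.91+228.3+298.4 = 550.6 kN/m.

551 kN/m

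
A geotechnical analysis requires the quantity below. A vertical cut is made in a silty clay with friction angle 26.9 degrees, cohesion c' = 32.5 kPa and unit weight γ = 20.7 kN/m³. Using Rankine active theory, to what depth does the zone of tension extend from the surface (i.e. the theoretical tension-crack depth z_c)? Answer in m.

K_a = tan²(45° − 26.9°/2) = 0.3770; √K_a = 0.6140.
The active pressure is zero where K_a γ z = 2c√K_a, so z_c = 2c/(γ√K_a) = 2×32.5/(20.7×0.6140) = 5.114 m.

5.11 m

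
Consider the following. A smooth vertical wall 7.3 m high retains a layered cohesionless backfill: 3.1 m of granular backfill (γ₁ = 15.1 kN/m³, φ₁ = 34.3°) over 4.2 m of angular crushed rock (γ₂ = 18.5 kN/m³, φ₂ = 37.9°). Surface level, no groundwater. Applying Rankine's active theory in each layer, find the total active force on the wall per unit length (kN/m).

106 kN/m

K_a1 = tan²(45°−34.3°/2) = 0.2792; K_a2 = tan²(45°−37.9°/2) = 0.2389.
Layer 1: σ at base = K_a1 γ₁ h₁ = 13.07 kPa; P₁ = ½×13.07×3.1 = 20.25.
Layer 2: σ_v at top = γ₁h₁ = 46.81; σ_h top = K_a2×46.81 = 11.18; σ_h base = K_a2×(46.81+18.5×4.2) = 29.75.
P₂ = ½(11.18+29.75)×4.2 = 85.96. Total P_a = 20.25+85.96 = 106.2 kN/m.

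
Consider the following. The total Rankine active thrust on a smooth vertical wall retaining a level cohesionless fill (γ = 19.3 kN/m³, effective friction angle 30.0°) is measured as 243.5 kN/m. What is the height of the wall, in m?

8.70 m

K_a = 0.3333. P_a = ½ K_a γ H² ⇒ H = √(2P_a/(K_a γ)).
H = √(2×243.5/(0.3333×19.3)) = 8.701 m.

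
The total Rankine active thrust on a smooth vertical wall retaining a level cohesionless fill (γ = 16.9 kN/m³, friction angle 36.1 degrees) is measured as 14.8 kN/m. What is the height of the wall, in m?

K_a = 0.2585. P_a = ½ K_a γ H² ⇒ H = √(2P_a/(K_a γ)).
H = √(2×14.8/(0.2585×16.9)) = 2.603 m.

2.60 m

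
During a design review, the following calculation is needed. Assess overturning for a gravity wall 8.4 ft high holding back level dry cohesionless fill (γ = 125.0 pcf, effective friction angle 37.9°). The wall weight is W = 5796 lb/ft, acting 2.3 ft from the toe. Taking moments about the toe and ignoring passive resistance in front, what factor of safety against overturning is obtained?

4.52

K_a = tan²(45° − 37.9°/2) = 0.2389.
P_a = ½K_aγH² = 0.5×0.2389×125.0×8.4² = 1054 lb/ft, acting at H/3 = 2.800 ft above the base.
Overturning moment M_o = P_a × H/3 = 1054 × 2.800 = 2950.
Resisting moment M_r = W × 2.3 = 5796 × 2.3 = 13330.
FS_overturning = M_r/M_o = 13330/2950 = 4.518.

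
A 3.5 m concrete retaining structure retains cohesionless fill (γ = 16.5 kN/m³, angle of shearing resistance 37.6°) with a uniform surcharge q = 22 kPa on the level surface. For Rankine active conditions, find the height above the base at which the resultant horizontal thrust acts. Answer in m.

1.42 m

K_a = 0.2421.
Triangular part P₁ = ½K_aγH² = 24.47 at H/3 = 1.167 m; rectangular part P₂ = K_a q H = 18.64 at H/2 = 1.750 m.
ȳ = (P₁·1.167 + P₂·1.750)/(P₁+P₂) = 1.419 m.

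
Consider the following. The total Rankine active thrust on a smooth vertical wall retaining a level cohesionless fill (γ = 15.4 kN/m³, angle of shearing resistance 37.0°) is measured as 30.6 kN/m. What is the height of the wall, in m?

4.00 m

K_a = 0.2486. P_a = ½ K_a γ H² ⇒ H = √(2P_a/(K_a γ)).
H = √(2×30.6/(0.2486×15.4)) = 3.998 m.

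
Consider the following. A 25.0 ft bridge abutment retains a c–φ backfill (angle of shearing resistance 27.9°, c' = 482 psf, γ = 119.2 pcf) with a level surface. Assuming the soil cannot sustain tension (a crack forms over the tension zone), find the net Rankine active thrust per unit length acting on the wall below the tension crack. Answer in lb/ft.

2890 lb/ft

K_a = 0.3625; √K_a = 0.6020.
Tension-crack depth z_c = 2c/(γ√K_a) = 2×482/(119.2×0.6020) = 13.43 ft.
σ_a at base = K_a γ H − 2c√K_a = 0.3625×119.2×25.0 − 2×482×0.6020 = 499.8 psf.
P_a = ½ × 499.8 × (H − z_c) = 0.5×499.8×11.57 = 2890 lb/ft.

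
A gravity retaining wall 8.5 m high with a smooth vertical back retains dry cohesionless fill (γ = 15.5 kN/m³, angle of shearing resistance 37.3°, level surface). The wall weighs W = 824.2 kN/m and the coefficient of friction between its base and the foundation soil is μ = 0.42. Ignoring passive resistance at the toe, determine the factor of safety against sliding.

K_a = tan²(45° − 37.3°/2) = 0.2453.
P_a = ½K_aγH² = 0.5×0.2453×15.5×8.5² = 137.4 kN/m, acting at H/3 = 2.833 m above the base.
FS_sliding = μW / P_a = 0.42×824.2 / 137.4 = 2.520.

2.52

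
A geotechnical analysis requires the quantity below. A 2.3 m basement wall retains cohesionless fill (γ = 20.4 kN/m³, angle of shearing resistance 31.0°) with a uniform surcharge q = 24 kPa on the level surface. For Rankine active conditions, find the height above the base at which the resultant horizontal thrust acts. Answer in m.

0.961 m

K_a = 0.3201.
Triangular part P₁ = ½K_aγH² = 17.27 at H/3 = 0.7667 m; rectangular part P₂ = K_a q H = 17.67 at H/2 = 1.150 m.
ȳ = (P₁·0.7667 + P₂·1.150)/(P₁+P₂) = 0.9605 m.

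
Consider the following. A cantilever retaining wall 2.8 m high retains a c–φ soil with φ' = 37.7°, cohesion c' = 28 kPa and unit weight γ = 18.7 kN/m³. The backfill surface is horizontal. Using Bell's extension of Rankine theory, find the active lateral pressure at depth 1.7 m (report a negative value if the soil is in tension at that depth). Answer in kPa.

K_a = (1 − sin φ)/(1 + sin φ) = 0.2411.
σ_a = K_a γ z − 2c√K_a = 0.2411×18.7×1.7 − 2×28×0.4910 = -19.83 kPa.

-19.8 kPa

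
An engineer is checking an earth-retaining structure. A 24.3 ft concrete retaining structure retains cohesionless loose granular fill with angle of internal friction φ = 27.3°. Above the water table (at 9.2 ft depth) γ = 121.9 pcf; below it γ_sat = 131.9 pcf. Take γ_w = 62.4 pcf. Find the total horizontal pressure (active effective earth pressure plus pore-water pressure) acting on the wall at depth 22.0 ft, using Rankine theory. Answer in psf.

1550 psf

K_a = (1 − sin φ)/(1 + sin φ) = 0.3711.
γ' = 131.9 − 62.4 = 69.50 pcf.
Effective vertical stress at 22.0 ft: σ'_v = 121.9×9.2 + 69.50×12.8 = 2011 psf.
σ'_h = K_a σ'_v = 0.3711 × 2011 = 746.4 psf; u = γ_w × 12.8 = 798.7 psf.
Total σ_h = 746.4 + 798.7 = 1545 psf.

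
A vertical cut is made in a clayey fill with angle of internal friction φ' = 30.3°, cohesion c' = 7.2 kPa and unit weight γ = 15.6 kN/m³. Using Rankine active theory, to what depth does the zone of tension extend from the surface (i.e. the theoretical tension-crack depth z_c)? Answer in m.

1.61 m

K_a = tan²(45° − 30.3°/2) = 0.3293; √K_a = 0.5739.
The active pressure is zero where K_a γ z = 2c√K_a, so z_c = 2c/(γ√K_a) = 2×7.2/(15.6×0.5739) = 1.609 m.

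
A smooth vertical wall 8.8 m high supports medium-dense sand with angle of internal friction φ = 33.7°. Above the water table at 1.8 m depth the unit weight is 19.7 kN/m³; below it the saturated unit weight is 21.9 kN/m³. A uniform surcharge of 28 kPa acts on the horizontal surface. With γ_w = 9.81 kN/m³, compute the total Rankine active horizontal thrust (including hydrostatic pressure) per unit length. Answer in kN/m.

K_a = tan²(45° − φ/2) = 0.2863.
γ' = 21.9 − 9.81 = 12.09 kN/m³. h₂ = H − d_w = 7.0 m.
σ'_h: at surface K_a·q = 8.016; at WT K_a(q+γd_w) = 18.17; at base K_a(q+γd_w+γ'h₂) = 42.40 kPa.
P₁ = ½(8.016+18.17)×1.8 = 23.57; P₂ = ½(18.17+42.40)×7.0 = 212.0; P_w = ½γ_w h₂² = 240.3.
Total = 23.57+212.0+240.3 = 475.9 kN/m.

476 kN/m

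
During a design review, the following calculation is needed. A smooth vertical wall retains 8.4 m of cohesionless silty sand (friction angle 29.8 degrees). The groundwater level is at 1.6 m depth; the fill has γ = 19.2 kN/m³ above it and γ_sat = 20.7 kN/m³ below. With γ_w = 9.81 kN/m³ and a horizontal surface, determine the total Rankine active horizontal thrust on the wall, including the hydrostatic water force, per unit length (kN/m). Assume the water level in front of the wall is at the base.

390 kN/m

K_a = tan²(45° − φ/2) = 0.3360.
γ' = 20.7 − 9.81 = 10.89 kN/m³. Depth below WT = 6.8 m.
σ'_h at WT = K_a γ d_w = 10.32 kPa; at base = 10.32 + K_a γ' × 6.8 = 35.21 kPa.
P₁ (0–1.6 m) = ½×10.32×1.6 = 8.258. P₂ (1.6–8.4 m) = ½(10.32+35.21)×6.8 = 154.8.
P_w = ½ γ_w h₂² = 0.5×9.81×6.8² = 226.8. Total = 8.258+154.8+226.8 = 389.9 kN/m.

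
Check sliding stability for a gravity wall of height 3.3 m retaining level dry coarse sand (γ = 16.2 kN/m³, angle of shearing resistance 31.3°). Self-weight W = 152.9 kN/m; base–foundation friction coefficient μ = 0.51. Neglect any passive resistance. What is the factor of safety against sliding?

K_a = tan²(45° − 31.3°/2) = 0.3162.
P_a = ½K_aγH² = 0.5×0.3162×16.2×3.3² = 27.89 kN/m, acting at H/3 = 1.100 m above the base.
FS_sliding = μW / P_a = 0.51×152.9 / 27.89 = 2.796.

2.80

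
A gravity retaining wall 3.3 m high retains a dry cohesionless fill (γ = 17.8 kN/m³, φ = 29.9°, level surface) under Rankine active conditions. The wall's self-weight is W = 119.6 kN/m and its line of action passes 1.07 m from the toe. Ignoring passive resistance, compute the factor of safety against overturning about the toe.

K_a = tan²(45° − 29.9°/2) = 0.3347.
P_a = ½K_aγH² = 0.5×0.3347×17.8×3.3² = 32.44 kN/m, acting at H/3 = 1.100 m above the base.
Overturning moment M_o = P_a × H/3 = 32.44 × 1.100 = 35.68.
Resisting moment M_r = W × 1.07 = 119.6 × 1.07 = 128.0.
FS_overturning = M_r/M_o = 128.0/35.68 = 3.587.

3.59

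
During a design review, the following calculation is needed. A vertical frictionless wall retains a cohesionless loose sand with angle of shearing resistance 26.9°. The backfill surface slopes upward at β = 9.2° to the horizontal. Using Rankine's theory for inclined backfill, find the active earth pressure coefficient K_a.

0.395

K_a = cos β · (cos β − √(cos²β − cos²φ)) / (cos β + √(cos²β − cos²φ)).
cos β = 0.9871, cos φ = 0.8918, √(cos²β − cos²φ) = 0.4232.
K_a = 0.9871 × (0.9871 − 0.4232)/(0.9871 + 0.4232) = 0.3947.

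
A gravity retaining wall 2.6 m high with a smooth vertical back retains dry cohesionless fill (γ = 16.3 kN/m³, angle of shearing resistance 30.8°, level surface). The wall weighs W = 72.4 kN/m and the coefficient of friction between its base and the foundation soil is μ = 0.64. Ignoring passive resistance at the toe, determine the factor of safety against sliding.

2.61

K_a = tan²(45° − 30.8°/2) = 0.3227.
P_a = ½K_aγH² = 0.5×0.3227×16.3×2.6² = 17.78 kN/m, acting at H/3 = 0.8667 m above the base.
FS_sliding = μW / P_a = 0.64×72.4 / 17.78 = 2.606.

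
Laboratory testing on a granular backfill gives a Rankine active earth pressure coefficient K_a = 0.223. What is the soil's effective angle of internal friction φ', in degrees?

K_a = tan²(45° − φ/2) ⇒ 45° − φ/2 = arctan(√0.223) = 25.28°.
φ = 2(45° − 25.28°) = 39.44°.

39.4°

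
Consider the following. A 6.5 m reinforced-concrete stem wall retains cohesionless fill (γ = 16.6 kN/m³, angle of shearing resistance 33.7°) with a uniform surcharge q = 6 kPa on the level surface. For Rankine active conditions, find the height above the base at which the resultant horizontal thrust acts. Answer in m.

2.28 m

K_a = 0.2863.
Triangular part P₁ = ½K_aγH² = 100.4 at H/3 = 2.167 m; rectangular part P₂ = K_a q H = 11.17 at H/2 = 3.250 m.
ȳ = (P₁·2.167 + P₂·3.250)/(P₁+P₂) = 2.275 m.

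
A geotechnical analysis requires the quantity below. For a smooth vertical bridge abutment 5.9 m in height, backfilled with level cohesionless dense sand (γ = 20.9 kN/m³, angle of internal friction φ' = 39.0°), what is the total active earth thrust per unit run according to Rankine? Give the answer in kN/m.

82.8 kN/m

K_a = tan²(45° − φ/2) = 0.2275.
P_a = ½ K_a γ H² = 0.5 × 0.2275 × 20.9 × 5.9² = 82.76 kN/m.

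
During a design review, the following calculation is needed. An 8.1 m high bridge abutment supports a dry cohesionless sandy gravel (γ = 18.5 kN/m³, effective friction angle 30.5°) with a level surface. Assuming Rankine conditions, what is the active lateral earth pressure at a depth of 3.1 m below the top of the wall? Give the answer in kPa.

18.7 kPa

K_a = (1 − sin φ)/(1 + sin φ) = 0.3267.
σ_h = K_a γ z = 0.3267 × 18.5 × 3.1 = 18.73 kPa.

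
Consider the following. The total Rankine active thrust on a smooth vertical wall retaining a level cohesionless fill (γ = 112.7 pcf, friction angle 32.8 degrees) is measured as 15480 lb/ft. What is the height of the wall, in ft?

K_a = 0.2973. P_a = ½ K_a γ H² ⇒ H = √(2P_a/(K_a γ)).
H = √(2×15480/(0.2973×112.7)) = 30.40 ft.

30.4 ft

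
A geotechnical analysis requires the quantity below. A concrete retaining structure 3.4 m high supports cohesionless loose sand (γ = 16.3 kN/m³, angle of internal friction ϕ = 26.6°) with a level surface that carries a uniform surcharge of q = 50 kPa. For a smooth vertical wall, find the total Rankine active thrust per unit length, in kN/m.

K_a = tan²(45° − φ/2) = 0.3814.
Soil triangle: ½ K_a γ H² = 0.5×0.3814×16.3×3.4² = 35.94 kN/m.
Surcharge rectangle: K_a q H = 0.3814×50×3.4 = 64.85 kN/m.
Total = 35.94 + 64.85 = 100.8 kN/m.

101 kN/m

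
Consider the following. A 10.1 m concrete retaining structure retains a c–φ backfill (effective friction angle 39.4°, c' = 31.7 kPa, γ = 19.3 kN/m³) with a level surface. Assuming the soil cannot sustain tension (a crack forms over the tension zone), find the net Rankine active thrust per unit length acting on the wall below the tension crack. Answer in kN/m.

21.4 kN/m

K_a = 0.2234; √K_a = 0.4727.
Tension-crack depth z_c = 2c/(γ√K_a) = 2×31.7/(19.3×0.4727) = 6.949 m.
σ_a at base = K_a γ H − 2c√K_a = 0.2234×19.3×10.1 − 2×31.7×0.4727 = 13.59 kPa.
P_a = ½ × 13.59 × (H − z_c) = 0.5×13.59×3.151 = 21.40 kN/m.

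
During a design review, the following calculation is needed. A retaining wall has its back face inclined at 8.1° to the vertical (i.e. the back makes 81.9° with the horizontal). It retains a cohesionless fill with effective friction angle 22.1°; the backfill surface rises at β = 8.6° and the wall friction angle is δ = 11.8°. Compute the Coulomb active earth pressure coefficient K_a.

K_a = sin²(α+φ) / [sin²α · sin(α−δ) · (1 + √{sin(φ+δ)sin(φ−β) / (sin(α−δ)sin(α+β))})²].
With α = 81.9°, φ = 22.1°, δ = 11.8°, β = 8.6°: K_a = 0.5426.

0.543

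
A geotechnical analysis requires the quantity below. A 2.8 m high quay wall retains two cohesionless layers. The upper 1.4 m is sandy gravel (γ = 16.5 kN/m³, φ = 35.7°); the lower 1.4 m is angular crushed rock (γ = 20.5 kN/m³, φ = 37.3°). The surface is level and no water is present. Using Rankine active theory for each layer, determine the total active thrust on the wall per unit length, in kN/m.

K_a1 = tan²(45°−35.7°/2) = 0.2630; K_a2 = tan²(45°−37.3°/2) = 0.2453.
Layer 1: σ at base = K_a1 γ₁ h₁ = 6.075 kPa; P₁ = ½×6.075×1.4 = 4.253.
Layer 2: σ_v at top = γ₁h₁ = 23.10; σ_h top = K_a2×23.10 = 5.667; σ_h base = K_a2×(23.10+20.5×1.4) = 12.71.
P₂ = ½(5.667+12.71)×1.4 = 12.86. Total P_a = 4.253+12.86 = 17.12 kN/m.

17.1 kN/m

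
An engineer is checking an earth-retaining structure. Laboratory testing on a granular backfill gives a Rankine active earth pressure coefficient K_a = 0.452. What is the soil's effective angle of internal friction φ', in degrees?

22.2°

K_a = tan²(45° − φ/2) ⇒ 45° − φ/2 = arctan(√0.452) = 33.91°.
φ = 2(45° − 33.91°) = 22.17°.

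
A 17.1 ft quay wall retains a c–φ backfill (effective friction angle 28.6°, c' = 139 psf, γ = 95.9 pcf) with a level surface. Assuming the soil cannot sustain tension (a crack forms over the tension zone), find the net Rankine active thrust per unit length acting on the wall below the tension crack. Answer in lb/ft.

K_a = 0.3525; √K_a = 0.5938.
Tension-crack depth z_c = 2c/(γ√K_a) = 2×139/(95.9×0.5938) = 4.882 ft.
σ_a at base = K_a γ H − 2c√K_a = 0.3525×95.9×17.1 − 2×139×0.5938 = 413.1 psf.
P_a = ½ × 413.1 × (H − z_c) = 0.5×413.1×12.22 = 2523 lb/ft.

2520 lb/ft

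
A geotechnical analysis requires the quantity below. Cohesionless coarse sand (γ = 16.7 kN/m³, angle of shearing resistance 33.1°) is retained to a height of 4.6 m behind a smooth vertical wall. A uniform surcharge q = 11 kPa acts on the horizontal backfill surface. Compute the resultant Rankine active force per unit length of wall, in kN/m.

66.7 kN/m

K_a = tan²(45° − φ/2) = 0.2936.
Soil triangle: ½ K_a γ H² = 0.5×0.2936×16.7×4.6² = 51.87 kN/m.
Surcharge rectangle: K_a q H = 0.2936×11×4.6 = 14.85 kN/m.
Total = 51.87 + 14.85 = 66.73 kN/m.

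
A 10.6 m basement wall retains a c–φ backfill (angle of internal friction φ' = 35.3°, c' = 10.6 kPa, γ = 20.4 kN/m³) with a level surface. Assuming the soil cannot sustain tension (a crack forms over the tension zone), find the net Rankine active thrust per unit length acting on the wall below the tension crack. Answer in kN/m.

K_a = 0.2675; √K_a = 0.5172.
Tension-crack depth z_c = 2c/(γ√K_a) = 2×10.6/(20.4×0.5172) = 2.009 m.
σ_a at base = K_a γ H − 2c√K_a = 0.2675×20.4×10.6 − 2×10.6×0.5172 = 46.89 kPa.
P_a = ½ × 46.89 × (H − z_c) = 0.5×46.89×8.591 = 201.4 kN/m.

201 kN/m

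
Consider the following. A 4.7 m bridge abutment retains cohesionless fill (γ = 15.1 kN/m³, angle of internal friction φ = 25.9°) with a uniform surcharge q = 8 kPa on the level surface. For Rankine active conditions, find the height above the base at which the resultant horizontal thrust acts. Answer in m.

1.71 m

K_a = 0.3920.
Triangular part P₁ = ½K_aγH² = 65.37 at H/3 = 1.567 m; rectangular part P₂ = K_a q H = 14.74 at H/2 = 2.350 m.
ȳ = (P₁·1.567 + P₂·2.350)/(P₁+P₂) = 1.711 m.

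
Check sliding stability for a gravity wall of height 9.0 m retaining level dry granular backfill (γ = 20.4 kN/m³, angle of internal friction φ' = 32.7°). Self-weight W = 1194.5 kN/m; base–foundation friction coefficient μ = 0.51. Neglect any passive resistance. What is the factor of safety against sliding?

K_a = tan²(45° − 32.7°/2) = 0.2985.
P_a = ½K_aγH² = 0.5×0.2985×20.4×9.0² = 246.6 kN/m, acting at H/3 = 3.000 m above the base.
FS_sliding = μW / P_a = 0.51×1194.5 / 246.6 = 2.470.

2.47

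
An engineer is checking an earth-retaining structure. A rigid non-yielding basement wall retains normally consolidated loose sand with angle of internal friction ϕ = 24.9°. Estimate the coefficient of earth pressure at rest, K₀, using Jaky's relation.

K₀ = 1 − sin φ' = 1 − sin 24.9° = 0.5790.

0.579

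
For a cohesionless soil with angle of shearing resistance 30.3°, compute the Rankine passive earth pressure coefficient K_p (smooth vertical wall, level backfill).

3.04

K_p = (1 + sin φ)/(1 − sin φ) = tan²(45° + 30.3°/2) = 3.037.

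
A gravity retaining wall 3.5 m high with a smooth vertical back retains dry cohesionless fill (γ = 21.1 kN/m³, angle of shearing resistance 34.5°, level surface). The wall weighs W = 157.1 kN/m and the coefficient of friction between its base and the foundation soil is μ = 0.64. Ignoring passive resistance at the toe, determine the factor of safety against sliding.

K_a = tan²(45° − 34.5°/2) = 0.2768.
P_a = ½K_aγH² = 0.5×0.2768×21.1×3.5² = 35.77 kN/m, acting at H/3 = 1.167 m above the base.
FS_sliding = μW / P_a = 0.64×157.1 / 35.77 = 2.811.

2.81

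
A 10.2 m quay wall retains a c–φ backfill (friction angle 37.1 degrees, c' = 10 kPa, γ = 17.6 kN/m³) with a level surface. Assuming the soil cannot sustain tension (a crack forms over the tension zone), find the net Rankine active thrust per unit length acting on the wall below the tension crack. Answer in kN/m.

136 kN/m

K_a = 0.2475; √K_a = 0.4975.
Tension-crack depth z_c = 2c/(γ√K_a) = 2×10/(17.6×0.4975) = 2.284 m.
σ_a at base = K_a γ H − 2c√K_a = 0.2475×17.6×10.2 − 2×10×0.4975 = 34.48 kPa.
P_a = ½ × 34.48 × (H − z_c) = 0.5×34.48×7.916 = 136.5 kN/m.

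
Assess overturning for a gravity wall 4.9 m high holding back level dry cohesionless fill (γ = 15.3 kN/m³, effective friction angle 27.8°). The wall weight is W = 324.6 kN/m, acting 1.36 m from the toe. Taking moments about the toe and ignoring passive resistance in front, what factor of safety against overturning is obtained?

4.04

K_a = tan²(45° − 27.8°/2) = 0.3639.
P_a = ½K_aγH² = 0.5×0.3639×15.3×4.9² = 66.84 kN/m, acting at H/3 = 1.633 m above the base.
Overturning moment M_o = P_a × H/3 = 66.84 × 1.633 = 109.2.
Resisting moment M_r = W × 1.36 = 324.6 × 1.36 = 441.5.
FS_overturning = M_r/M_o = 441.5/109.2 = 4.044.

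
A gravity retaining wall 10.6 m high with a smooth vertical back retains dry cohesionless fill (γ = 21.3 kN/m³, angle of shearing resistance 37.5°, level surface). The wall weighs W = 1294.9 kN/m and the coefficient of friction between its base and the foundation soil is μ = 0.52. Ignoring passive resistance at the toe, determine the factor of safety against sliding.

K_a = tan²(45° − 37.5°/2) = 0.2432.
P_a = ½K_aγH² = 0.5×0.2432×21.3×10.6² = 291.0 kN/m, acting at H/3 = 3.533 m above the base.
FS_sliding = μW / P_a = 0.52×1294.9 / 291.0 = 2.314.

2.31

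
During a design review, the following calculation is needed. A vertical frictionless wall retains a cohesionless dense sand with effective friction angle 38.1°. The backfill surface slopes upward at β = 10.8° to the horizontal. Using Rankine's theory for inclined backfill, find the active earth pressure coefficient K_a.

K_a = cos β · (cos β − √(cos²β − cos²φ)) / (cos β + √(cos²β − cos²φ)).
cos β = 0.9823, cos φ = 0.7869, √(cos²β − cos²φ) = 0.5879.
K_a = 0.9823 × (0.9823 − 0.5879)/(0.9823 + 0.5879) = 0.2467.

0.247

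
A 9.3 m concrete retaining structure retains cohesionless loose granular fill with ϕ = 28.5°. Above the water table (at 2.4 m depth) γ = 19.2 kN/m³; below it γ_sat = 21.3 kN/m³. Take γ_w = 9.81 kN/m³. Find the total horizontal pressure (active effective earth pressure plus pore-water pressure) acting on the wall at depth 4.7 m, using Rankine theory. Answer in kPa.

K_a = (1 − sin φ)/(1 + sin φ) = 0.3540.
γ' = 21.3 − 9.81 = 11.49 kN/m³.
Effective vertical stress at 4.7 m: σ'_v = 19.2×2.4 + 11.49×2.30 = 72.51 kPa.
σ'_h = K_a σ'_v = 0.3540 × 72.51 = 25.66 kPa; u = γ_w × 2.30 = 22.56 kPa.
Total σ_h = 25.66 + 22.56 = 48.23 kPa.

48.2 kPa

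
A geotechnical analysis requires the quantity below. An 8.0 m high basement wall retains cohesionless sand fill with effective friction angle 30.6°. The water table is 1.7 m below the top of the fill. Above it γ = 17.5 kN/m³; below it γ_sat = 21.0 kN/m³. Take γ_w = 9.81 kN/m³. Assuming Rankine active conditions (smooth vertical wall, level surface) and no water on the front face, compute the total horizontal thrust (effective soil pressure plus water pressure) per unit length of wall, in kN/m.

336 kN/m

K_a = tan²(45° − φ/2) = 0.3253.
γ' = 21.0 − 9.81 = 11.19 kN/m³. Depth below WT = 6.3 m.
σ'_h at WT = K_a γ d_w = 9.679 kPa; at base = 9.679 + K_a γ' × 6.3 = 32.61 kPa.
P₁ (0–1.7 m) = ½×9.679×1.7 = 8.227. P₂ (1.7–8.0 m) = ½(9.679+32.61)×6.3 = 133.2.
P_w = ½ γ_w h₂² = 0.5×9.81×6.3² = 194.7. Total = 8.227+133.2+194.7 = 336.1 kN/m.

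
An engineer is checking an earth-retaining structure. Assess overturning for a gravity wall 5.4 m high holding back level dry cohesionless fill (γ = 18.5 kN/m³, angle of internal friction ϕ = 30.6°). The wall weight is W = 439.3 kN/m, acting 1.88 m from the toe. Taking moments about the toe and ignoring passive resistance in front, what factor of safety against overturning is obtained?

5.23

K_a = tan²(45° − 30.6°/2) = 0.3253.
P_a = ½K_aγH² = 0.5×0.3253×18.5×5.4² = 87.76 kN/m, acting at H/3 = 1.800 m above the base.
Overturning moment M_o = P_a × H/3 = 87.76 × 1.800 = 158.0.
Resisting moment M_r = W × 1.88 = 439.3 × 1.88 = 825.9.
FS_overturning = M_r/M_o = 825.9/158.0 = 5.228.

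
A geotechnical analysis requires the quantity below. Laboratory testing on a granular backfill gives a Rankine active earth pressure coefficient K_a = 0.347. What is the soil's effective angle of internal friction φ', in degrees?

K_a = tan²(45° − φ/2) ⇒ 45° − φ/2 = arctan(√0.347) = 30.50°.
φ = 2(45° − 30.50°) = 29.00°.

29.0°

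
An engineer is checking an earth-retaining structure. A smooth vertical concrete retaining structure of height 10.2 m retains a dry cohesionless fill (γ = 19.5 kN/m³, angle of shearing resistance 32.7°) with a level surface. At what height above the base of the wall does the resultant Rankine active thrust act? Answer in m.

3.40 m

K_a = 0.2985.
The pressure distribution is triangular, so the resultant acts at H/3 above the base = 10.2/3 = 3.400 m.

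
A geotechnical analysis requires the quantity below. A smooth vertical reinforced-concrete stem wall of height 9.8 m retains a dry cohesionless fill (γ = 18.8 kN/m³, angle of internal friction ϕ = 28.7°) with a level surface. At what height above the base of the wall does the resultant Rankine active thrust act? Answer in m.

3.27 m

K_a = 0.3511.
The pressure distribution is triangular, so the resultant acts at H/3 above the base = 9.8/3 = 3.267 m.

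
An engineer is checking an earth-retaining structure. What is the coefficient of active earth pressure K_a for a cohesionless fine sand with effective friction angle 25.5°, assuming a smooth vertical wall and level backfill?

0.398

K_a = tan²(45° − φ/2) = tan²(32.25°) = 0.3981.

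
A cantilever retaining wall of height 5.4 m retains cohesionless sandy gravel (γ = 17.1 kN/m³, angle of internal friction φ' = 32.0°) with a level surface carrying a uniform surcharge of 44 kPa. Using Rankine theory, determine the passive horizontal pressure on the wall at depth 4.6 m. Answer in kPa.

K_p = (1 + sin φ)/(1 − sin φ) = 3.255.
σ_v = γz + q = 17.1 × 4.6 + 44 = 122.7 kPa.
σ_h = K_p σ_v = 3.255 × 122.7 = 399.2 kPa.

399 kPa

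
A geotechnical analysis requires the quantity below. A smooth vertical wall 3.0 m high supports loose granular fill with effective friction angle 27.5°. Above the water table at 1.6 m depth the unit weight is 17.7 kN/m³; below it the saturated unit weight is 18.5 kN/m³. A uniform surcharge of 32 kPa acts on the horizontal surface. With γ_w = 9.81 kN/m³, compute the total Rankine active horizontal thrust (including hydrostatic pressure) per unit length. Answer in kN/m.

K_a = tan²(45° − φ/2) = 0.3682.
γ' = 18.5 − 9.81 = 8.690 kN/m³. h₂ = H − d_w = 1.4 m.
σ'_h: at surface K_a·q = 11.78; at WT K_a(q+γd_w) = 22.21; at base K_a(q+γd_w+γ'h₂) = 26.69 kPa.
P₁ = ½(11.78+22.21)×1.6 = 27.20; P₂ = ½(22.21+26.69)×1.4 = 34.23; P_w = ½γ_w h₂² = 9.614.
Total = 27.20+34.23+9.614 = 71.04 kN/m.

71.0 kN/m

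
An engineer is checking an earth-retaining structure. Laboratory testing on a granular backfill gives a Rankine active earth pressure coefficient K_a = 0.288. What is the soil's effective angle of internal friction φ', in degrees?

K_a = tan²(45° − φ/2) ⇒ 45° − φ/2 = arctan(√0.288) = 28.22°.
φ = 2(45° − 28.22°) = 33.56°.

33.6°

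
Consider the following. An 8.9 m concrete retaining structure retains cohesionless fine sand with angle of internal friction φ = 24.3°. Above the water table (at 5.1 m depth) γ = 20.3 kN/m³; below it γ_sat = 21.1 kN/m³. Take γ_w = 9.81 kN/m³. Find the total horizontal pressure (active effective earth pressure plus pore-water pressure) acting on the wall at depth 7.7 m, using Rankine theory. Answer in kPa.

80.9 kPa

K_a = (1 − sin φ)/(1 + sin φ) = 0.4169.
γ' = 21.1 − 9.81 = 11.29 kN/m³.
Effective vertical stress at 7.7 m: σ'_v = 20.3×5.1 + 11.29×2.60 = 132.9 kPa.
σ'_h = K_a σ'_v = 0.4169 × 132.9 = 55.40 kPa; u = γ_w × 2.60 = 25.51 kPa.
Total σ_h = 55.40 + 25.51 = 80.91 kPa.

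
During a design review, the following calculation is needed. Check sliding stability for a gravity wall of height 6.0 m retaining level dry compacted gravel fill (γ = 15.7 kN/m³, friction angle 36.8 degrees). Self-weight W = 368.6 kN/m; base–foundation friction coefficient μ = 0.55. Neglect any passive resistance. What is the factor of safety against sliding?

2.86

K_a = tan²(45° − 36.8°/2) = 0.2508.
P_a = ½K_aγH² = 0.5×0.2508×15.7×6.0² = 70.87 kN/m, acting at H/3 = 2.000 m above the base.
FS_sliding = μW / P_a = 0.55×368.6 / 70.87 = 2.861.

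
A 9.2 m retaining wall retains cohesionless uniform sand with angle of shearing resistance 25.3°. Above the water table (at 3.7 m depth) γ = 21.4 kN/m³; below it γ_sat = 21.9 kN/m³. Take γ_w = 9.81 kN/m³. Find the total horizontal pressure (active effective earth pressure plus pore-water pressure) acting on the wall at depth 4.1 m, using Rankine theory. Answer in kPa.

37.6 kPa

K_a = (1 − sin φ)/(1 + sin φ) = 0.4012.
γ' = 21.9 − 9.81 = 12.09 kN/m³.
Effective vertical stress at 4.1 m: σ'_v = 21.4×3.7 + 12.09×0.400 = 84.02 kPa.
σ'_h = K_a σ'_v = 0.4012 × 84.02 = 33.71 kPa; u = γ_w × 0.400 = 3.924 kPa.
Total σ_h = 33.71 + 3.924 = 37.63 kPa.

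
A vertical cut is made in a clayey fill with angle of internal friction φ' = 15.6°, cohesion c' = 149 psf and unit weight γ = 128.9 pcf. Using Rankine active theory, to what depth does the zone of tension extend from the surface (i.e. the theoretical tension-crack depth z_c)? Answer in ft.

K_a = tan²(45° − 15.6°/2) = 0.5761; √K_a = 0.7590.
The active pressure is zero where K_a γ z = 2c√K_a, so z_c = 2c/(γ√K_a) = 2×149/(128.9×0.7590) = 3.046 ft.

3.05 ft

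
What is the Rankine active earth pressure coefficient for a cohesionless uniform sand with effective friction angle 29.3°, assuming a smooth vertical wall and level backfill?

K_a = tan²(45° − φ/2) = tan²(30.35°) = 0.3428.

0.343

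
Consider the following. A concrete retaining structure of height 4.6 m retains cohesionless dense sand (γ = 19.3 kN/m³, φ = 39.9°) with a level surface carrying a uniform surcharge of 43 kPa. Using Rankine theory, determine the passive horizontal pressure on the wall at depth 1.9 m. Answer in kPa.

365 kPa

K_p = (1 + sin φ)/(1 − sin φ) = 4.578.
σ_v = γz + q = 19.3 × 1.9 + 43 = 79.67 kPa.
σ_h = K_p σ_v = 4.578 × 79.67 = 364.7 kPa.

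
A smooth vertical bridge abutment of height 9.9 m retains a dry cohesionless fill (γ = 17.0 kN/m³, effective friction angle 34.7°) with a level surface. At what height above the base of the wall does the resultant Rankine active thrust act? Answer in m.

K_a = 0.2745.
The pressure distribution is triangular, so the resultant acts at H/3 above the base = 9.9/3 = 3.300 m.

3.30 m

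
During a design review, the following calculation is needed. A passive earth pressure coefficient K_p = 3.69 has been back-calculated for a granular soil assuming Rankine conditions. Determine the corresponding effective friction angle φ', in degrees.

35.0°

K_p = (1+sin φ)/(1−sin φ) ⇒ sin φ = (K_p − 1)/(K_p + 1) = 0.5736.
φ = arcsin(0.5736) = 35.00°.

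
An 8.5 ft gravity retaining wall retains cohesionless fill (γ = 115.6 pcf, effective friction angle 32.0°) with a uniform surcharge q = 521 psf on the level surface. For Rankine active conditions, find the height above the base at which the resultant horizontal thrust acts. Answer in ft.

K_a = 0.3073.
Triangular part P₁ = ½K_aγH² = 1283 at H/3 = 2.833 ft; rectangular part P₂ = K_a q H = 1361 at H/2 = 4.250 ft.
ȳ = (P₁·2.833 + P₂·4.250)/(P₁+P₂) = 3.562 ft.

3.56 ft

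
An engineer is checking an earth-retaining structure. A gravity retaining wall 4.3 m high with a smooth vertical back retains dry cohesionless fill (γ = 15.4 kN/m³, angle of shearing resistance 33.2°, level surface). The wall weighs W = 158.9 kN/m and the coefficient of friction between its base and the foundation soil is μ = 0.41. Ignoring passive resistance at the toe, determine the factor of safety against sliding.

1.57

K_a = tan²(45° − 33.2°/2) = 0.2924.
P_a = ½K_aγH² = 0.5×0.2924×15.4×4.3² = 41.62 kN/m, acting at H/3 = 1.433 m above the base.
FS_sliding = μW / P_a = 0.41×158.9 / 41.62 = 1.565.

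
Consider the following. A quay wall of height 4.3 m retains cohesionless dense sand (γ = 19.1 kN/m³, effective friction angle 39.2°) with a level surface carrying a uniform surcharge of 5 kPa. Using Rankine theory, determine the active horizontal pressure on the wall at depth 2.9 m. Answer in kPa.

K_a = (1 − sin φ)/(1 + sin φ) = 0.2255.
σ_v = γz + q = 19.1 × 2.9 + 5 = 60.39 kPa.
σ_h = K_a σ_v = 0.2255 × 60.39 = 13.62 kPa.

13.6 kPa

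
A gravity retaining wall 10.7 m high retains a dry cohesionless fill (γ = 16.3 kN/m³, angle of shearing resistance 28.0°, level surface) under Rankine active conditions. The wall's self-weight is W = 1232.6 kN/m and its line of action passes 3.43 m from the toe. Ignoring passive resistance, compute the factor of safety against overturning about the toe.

3.52

K_a = tan²(45° − 28.0°/2) = 0.3610.
P_a = ½K_aγH² = 0.5×0.3610×16.3×10.7² = 336.9 kN/m, acting at H/3 = 3.567 m above the base.
Overturning moment M_o = P_a × H/3 = 336.9 × 3.567 = 1202.
Resisting moment M_r = W × 3.43 = 1232.6 × 3.43 = 4228.
FS_overturning = M_r/M_o = 4228/1202 = 3.519.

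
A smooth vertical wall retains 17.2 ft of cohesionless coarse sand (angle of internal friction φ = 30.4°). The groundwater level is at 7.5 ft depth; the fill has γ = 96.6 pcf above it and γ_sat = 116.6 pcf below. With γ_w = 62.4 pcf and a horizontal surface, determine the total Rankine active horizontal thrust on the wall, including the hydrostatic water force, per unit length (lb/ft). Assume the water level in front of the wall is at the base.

6970 lb/ft

K_a = tan²(45° − φ/2) = 0.3280.
γ' = 116.6 − 62.4 = 54.20 pcf. Depth below WT = 9.7 ft.
σ'_h at WT = K_a γ d_w = 237.6 psf; at base = 237.6 + K_a γ' × 9.7 = 410.1 psf.
P₁ (0–7.5 ft) = ½×237.6×7.5 = 891.1. P₂ (7.5–17.2 ft) = ½(237.6+410.1)×9.7 = 3141.
P_w = ½ γ_w h₂² = 0.5×62.4×9.7² = 2936. Total = 891.1+3141+2936 = 6968 lb/ft.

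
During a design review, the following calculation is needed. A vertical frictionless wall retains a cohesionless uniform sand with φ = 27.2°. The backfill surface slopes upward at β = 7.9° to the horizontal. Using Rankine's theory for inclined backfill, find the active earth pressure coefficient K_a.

0.385

K_a = cos β · (cos β − √(cos²β − cos²φ)) / (cos β + √(cos²β − cos²φ)).
cos β = 0.9905, cos φ = 0.8894, √(cos²β − cos²φ) = 0.4359.
K_a = 0.9905 × (0.9905 − 0.4359)/(0.9905 + 0.4359) = 0.3851.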